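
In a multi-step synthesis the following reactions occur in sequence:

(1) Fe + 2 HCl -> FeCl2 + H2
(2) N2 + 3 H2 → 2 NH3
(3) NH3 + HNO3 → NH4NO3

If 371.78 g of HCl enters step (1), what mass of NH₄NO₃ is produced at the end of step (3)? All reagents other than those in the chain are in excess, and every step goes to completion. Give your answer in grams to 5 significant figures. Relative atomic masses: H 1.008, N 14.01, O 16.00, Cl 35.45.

272.11 g

M(HCl) = 1.008 + 35.45 = 36.458 g/mol.
M(NH4NO3) = 2(14.01) + 4(1.008) + 3(16.00) = 80.052 g/mol.
n(HCl) = 371.78 / 36.458 = 10.1975 mol.
Reaction (1): HCl→H2 ratio 2:1 ⇒ n(H2) = 5.09874 mol.
Reaction (2): H2→NH3 ratio 3:2 ⇒ n(NH3) = 3.39916 mol.
Reaction (3): NH3→NH4NO3 ratio 1:1 ⇒ n(NH4NO3) = 3.39916 mol.
Mass of NH4NO3 = 3.39916 × 80.052 = 272.110 g.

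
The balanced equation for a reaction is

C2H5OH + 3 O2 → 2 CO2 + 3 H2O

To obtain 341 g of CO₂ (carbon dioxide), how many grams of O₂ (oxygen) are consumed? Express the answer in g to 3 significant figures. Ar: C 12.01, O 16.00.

M(CO2) = 12.01 + 2(16.00) = 44.01 g/mol.
M(O2) = 2(16.00) = 32.00 g/mol.
n(CO2) = 341.0 g / 44.01 g/mol = 7.748 mol.
From the equation the CO2:O2 mole ratio is 2:3, so n(O2) = 7.748 × 3/2 = 11.62 mol.
Mass of O2 = 11.62 mol × 32.00 g/mol = 371.9 g.

372 g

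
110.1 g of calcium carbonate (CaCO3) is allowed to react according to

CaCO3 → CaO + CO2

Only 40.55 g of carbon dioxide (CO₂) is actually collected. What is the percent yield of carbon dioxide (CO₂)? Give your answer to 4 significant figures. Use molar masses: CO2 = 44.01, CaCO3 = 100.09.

83.76 %

n(CaCO3) = 110.10 g / 100.09 g/mol = 1.1000 mol.
From the equation the CaCO3:CO2 mole ratio is 1:1, so n(CO2) = 1.1000 × 1/1 = 1.1000 mol.
Mass of CO2 = 1.1000 mol × 44.01 g/mol = 48.411 g.
This is the theoretical yield. Percent yield = 40.55 g / 48.411 g × 100% = 83.761%.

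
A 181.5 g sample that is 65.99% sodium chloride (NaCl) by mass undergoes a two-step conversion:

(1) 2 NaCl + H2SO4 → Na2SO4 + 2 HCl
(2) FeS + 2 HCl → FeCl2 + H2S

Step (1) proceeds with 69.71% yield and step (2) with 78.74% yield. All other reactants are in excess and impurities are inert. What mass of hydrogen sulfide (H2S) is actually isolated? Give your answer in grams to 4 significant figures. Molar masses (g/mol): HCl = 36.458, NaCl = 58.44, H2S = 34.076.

19.17 g

Pure NaCl = 181.5 × 0.6599 = 119.77 g.
n(NaCl) = 119.77 / 58.44 = 2.0495 mol.
Step 1 (NaCl:HCl = 2:2): theoretical n(HCl) = 2.0495 mol; at 69.71% yield, n(HCl) = 1.4287 mol.
Step 2 (HCl:H2S = 2:1): theoretical n(H2S) = 0.71435 mol, so theoretical mass = 0.71435 × 34.076 = 24.342 g.
At 78.74% yield, actual mass of H2S = 24.342 × 0.7874 = 19.167 g.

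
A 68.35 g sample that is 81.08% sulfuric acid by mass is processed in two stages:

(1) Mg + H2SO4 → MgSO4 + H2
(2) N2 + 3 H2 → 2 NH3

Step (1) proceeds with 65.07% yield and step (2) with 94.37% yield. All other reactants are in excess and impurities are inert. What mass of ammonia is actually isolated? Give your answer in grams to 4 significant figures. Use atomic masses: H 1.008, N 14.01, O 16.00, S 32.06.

Pure H2SO4 = 68.35 × 0.8108 = 55.418 g.
M(H2SO4) = 2(1.008) + 32.06 + 4(16.00) = 98.076 g/mol.
M(NH3) = 14.01 + 3(1.008) = 17.034 g/mol.
n(H2SO4) = 55.418 / 98.076 = 0.56505 mol.
Step 1 (H2SO4:H2 = 1:1): theoretical n(H2) = 0.56505 mol; at 65.07% yield, n(H2) = 0.36768 mol.
Step 2 (H2:NH3 = 3:2): theoretical n(NH3) = 0.24512 mol, so theoretical mass = 0.24512 × 17.034 = 4.1754 g.
At 94.37% yield, actual mass of NH3 = 4.1754 × 0.9437 = 3.9403 g.

3.940 g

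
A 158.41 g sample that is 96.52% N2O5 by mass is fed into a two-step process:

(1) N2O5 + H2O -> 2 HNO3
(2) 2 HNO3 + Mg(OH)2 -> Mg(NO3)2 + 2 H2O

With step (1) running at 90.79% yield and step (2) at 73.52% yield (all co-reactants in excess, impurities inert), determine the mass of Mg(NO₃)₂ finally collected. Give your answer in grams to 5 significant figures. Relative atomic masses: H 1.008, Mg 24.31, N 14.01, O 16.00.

140.14 g

Pure N2O5 = 158.41 × 0.9652 = 152.897 g.
M(N2O5) = 2(14.01) + 5(16.00) = 108.02 g/mol.
M(Mg(NO3)2) = 24.31 + 2(14.01) + 6(16.00) = 148.33 g/mol.
n(N2O5) = 152.897 / 108.02 = 1.41545 mol.
Step 1 (N2O5:HNO3 = 1:2): theoretical n(HNO3) = 2.83091 mol; at 90.79% yield, n(HNO3) = 2.57018 mol.
Step 2 (HNO3:Mg(NO3)2 = 2:1): theoretical n(Mg(NO3)2) = 1.28509 mol, so theoretical mass = 1.28509 × 148.33 = 190.617 g.
At 73.52% yield, actual mass of Mg(NO3)2 = 190.617 × 0.7352 = 140.142 g.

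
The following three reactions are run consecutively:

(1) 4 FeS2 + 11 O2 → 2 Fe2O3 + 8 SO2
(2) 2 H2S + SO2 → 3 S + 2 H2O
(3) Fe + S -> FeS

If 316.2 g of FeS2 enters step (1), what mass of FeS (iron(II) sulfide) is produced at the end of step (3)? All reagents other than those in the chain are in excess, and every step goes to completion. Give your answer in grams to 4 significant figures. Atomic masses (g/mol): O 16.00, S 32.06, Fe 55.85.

M(FeS2) = 55.85 + 2(32.06) = 119.97 g/mol.
M(FeS) = 55.85 + 32.06 = 87.91 g/mol.
n(FeS2) = 316.2 / 119.97 = 2.6357 mol.
Reaction (1): FeS2→SO2 ratio 4:8 ⇒ n(SO2) = 5.2713 mol.
Reaction (2): SO2→S ratio 1:3 ⇒ n(S) = 15.814 mol.
Reaction (3): S→FeS ratio 1:1 ⇒ n(FeS) = 15.814 mol.
Mass of FeS = 15.814 × 87.91 = 1390.2 g.

1390 g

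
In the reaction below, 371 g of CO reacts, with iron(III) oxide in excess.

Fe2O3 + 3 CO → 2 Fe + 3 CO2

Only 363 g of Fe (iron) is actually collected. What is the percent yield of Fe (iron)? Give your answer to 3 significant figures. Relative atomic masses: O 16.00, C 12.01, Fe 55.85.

M(CO) = 12.01 + 16.00 = 28.01 g/mol.
M(Fe) = 55.85 g/mol.
n(CO) = 371.0 g / 28.01 g/mol = 13.25 mol.
From the equation the CO:Fe mole ratio is 3:2, so n(Fe) = 13.25 × 2/3 = 8.830 mol.
Mass of Fe = 8.830 mol × 55.85 g/mol = 493.2 g.
This is the theoretical yield. Percent yield = 363 g / 493.2 g × 100% = 73.61%.

73.6 %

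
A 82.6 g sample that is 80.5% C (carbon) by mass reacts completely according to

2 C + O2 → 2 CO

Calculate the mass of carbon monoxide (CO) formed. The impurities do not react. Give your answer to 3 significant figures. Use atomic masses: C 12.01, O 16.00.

155 g

Mass of pure C = 82.6 g × 0.805 = 66.49 g.
M(C) = 12.01 g/mol.
M(CO) = 12.01 + 16.00 = 28.01 g/mol.
n(C) = 66.49 g / 12.01 g/mol = 5.536 mol.
From the equation the C:CO mole ratio is 2:2, so n(CO) = 5.536 × 2/2 = 5.536 mol.
Mass of CO = 5.536 mol × 28.01 g/mol = 155.1 g.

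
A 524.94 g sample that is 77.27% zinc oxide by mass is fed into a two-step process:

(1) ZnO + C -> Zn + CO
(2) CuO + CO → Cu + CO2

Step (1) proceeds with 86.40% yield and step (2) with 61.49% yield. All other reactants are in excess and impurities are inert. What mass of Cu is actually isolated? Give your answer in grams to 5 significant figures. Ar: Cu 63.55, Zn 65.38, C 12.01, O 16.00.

Pure ZnO = 524.94 × 0.7727 = 405.621 g.
M(ZnO) = 65.38 + 16.00 = 81.38 g/mol.
M(Cu) = 63.55 g/mol.
n(ZnO) = 405.621 / 81.38 = 4.98429 mol.
Step 1 (ZnO:CO = 1:1): theoretical n(CO) = 4.98429 mol; at 86.40% yield, n(CO) = 4.30642 mol.
Step 2 (CO:Cu = 1:1): theoretical n(Cu) = 4.30642 mol, so theoretical mass = 4.30642 × 63.55 = 273.673 g.
At 61.49% yield, actual mass of Cu = 273.673 × 0.6149 = 168.282 g.

168.28 g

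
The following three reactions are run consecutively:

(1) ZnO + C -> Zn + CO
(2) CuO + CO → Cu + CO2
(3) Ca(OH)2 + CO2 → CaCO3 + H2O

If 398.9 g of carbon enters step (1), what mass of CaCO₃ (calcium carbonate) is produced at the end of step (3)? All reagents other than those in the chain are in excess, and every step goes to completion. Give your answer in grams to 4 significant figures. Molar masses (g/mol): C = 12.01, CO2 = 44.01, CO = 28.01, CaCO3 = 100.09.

n(C) = 398.9 / 12.01 = 33.214 mol.
Reaction (1): C→CO ratio 1:1 ⇒ n(CO) = 33.214 mol.
Reaction (2): CO→CO2 ratio 1:1 ⇒ n(CO2) = 33.214 mol.
Reaction (3): CO2→CaCO3 ratio 1:1 ⇒ n(CaCO3) = 33.214 mol.
Mass of CaCO3 = 33.214 × 100.09 = 3324.4 g.

3324 g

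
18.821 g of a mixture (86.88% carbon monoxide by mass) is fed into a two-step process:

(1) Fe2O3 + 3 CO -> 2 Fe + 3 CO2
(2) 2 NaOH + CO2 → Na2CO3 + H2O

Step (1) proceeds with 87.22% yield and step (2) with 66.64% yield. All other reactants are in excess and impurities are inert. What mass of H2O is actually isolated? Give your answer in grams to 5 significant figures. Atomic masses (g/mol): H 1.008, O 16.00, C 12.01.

6.1131 g

Pure CO = 18.821 × 0.8688 = 16.3517 g.
M(CO) = 12.01 + 16.00 = 28.01 g/mol.
M(H2O) = 2(1.008) + 16.00 = 18.016 g/mol.
n(CO) = 16.3517 / 28.01 = 0.583780 mol.
Step 1 (CO:CO2 = 3:3): theoretical n(CO2) = 0.583780 mol; at 87.22% yield, n(CO2) = 0.509173 mol.
Step 2 (CO2:H2O = 1:1): theoretical n(H2O) = 0.509173 mol, so theoretical mass = 0.509173 × 18.016 = 9.17326 g.
At 66.64% yield, actual mass of H2O = 9.17326 × 0.6664 = 6.11306 g.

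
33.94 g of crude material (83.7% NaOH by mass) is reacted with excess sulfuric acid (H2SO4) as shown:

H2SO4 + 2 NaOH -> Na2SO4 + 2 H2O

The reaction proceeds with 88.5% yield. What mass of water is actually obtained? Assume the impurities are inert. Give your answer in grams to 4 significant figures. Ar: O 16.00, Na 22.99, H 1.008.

Pure NaOH available = 33.94 g × 0.837 = 28.408 g.
M(NaOH) = 22.99 + 16.00 + 1.008 = 39.998 g/mol.
M(H2O) = 2(1.008) + 16.00 = 18.016 g/mol.
n(NaOH) = 28.408 g / 39.998 g/mol = 0.71023 mol.
From the equation the NaOH:H2O mole ratio is 2:2, so n(H2O) = 0.71023 × 2/2 = 0.71023 mol.
Mass of H2O = 0.71023 mol × 18.016 g/mol = 12.796 g.
Actual mass collected = 12.796 g × 0.885 = 11.324 g.

11.32 g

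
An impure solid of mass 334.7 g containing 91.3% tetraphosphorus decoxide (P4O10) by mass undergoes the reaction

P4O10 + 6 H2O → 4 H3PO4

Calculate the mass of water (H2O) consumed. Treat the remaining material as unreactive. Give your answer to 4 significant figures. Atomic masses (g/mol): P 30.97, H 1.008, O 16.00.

Mass of pure P4O10 = 334.7 g × 0.913 = 305.58 g.
M(P4O10) = 4(30.97) + 10(16.00) = 283.88 g/mol.
M(H2O) = 2(1.008) + 16.00 = 18.016 g/mol.
n(P4O10) = 305.58 g / 283.88 g/mol = 1.0764 mol.
From the equation the P4O10:H2O mole ratio is 1:6, so n(H2O) = 1.0764 × 6/1 = 6.4587 mol.
Mass of H2O = 6.4587 mol × 18.016 g/mol = 116.36 g.

116.4 g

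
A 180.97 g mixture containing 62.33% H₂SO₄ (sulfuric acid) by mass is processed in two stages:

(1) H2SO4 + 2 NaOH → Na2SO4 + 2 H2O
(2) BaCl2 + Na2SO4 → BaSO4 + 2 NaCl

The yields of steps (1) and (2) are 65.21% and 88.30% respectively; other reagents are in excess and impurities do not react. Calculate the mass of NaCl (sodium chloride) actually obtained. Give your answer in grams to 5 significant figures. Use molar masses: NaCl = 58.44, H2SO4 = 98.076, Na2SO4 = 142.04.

77.403 g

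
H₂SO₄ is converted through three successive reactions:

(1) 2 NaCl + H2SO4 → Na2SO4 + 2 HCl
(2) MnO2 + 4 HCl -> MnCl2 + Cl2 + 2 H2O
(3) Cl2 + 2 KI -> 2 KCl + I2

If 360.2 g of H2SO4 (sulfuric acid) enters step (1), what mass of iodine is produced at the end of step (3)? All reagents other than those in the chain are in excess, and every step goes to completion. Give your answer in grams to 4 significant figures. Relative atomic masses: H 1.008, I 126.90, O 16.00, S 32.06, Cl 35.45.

M(H2SO4) = 2(1.008) + 32.06 + 4(16.00) = 98.076 g/mol.
M(I2) = 2(126.90) = 253.80 g/mol.
n(H2SO4) = 360.2 / 98.076 = 3.6727 mol.
Reaction (1): H2SO4→HCl ratio 1:2 ⇒ n(HCl) = 7.3453 mol.
Reaction (2): HCl→Cl2 ratio 4:1 ⇒ n(Cl2) = 1.8363 mol.
Reaction (3): Cl2→I2 ratio 1:1 ⇒ n(I2) = 1.8363 mol.
Mass of I2 = 1.8363 × 253.80 = 466.06 g.

466.1 g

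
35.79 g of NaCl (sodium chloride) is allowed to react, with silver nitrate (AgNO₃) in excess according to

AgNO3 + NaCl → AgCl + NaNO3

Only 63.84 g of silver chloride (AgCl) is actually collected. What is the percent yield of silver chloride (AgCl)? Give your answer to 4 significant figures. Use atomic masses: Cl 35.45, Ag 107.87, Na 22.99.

72.73 %

M(NaCl) = 22.99 + 35.45 = 58.44 g/mol.
M(AgCl) = 107.87 + 35.45 = 143.32 g/mol.
n(NaCl) = 35.790 g / 58.44 g/mol = 0.61242 mol.
From the equation the NaCl:AgCl mole ratio is 1:1, so n(AgCl) = 0.61242 × 1/1 = 0.61242 mol.
Mass of AgCl = 0.61242 mol × 143.32 g/mol = 87.772 g.
This is the theoretical yield. Percent yield = 63.84 g / 87.772 g × 100% = 72.734%.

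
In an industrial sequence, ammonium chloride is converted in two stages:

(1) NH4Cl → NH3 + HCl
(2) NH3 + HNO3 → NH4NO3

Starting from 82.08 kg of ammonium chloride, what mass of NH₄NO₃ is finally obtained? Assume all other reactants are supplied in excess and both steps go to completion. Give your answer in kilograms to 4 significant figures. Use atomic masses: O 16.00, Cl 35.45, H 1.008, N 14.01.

M(NH4Cl) = 14.01 + 4(1.008) + 35.45 = 53.492 g/mol.
M(NH4NO3) = 2(14.01) + 4(1.008) + 3(16.00) = 80.052 g/mol.
82.08 kg = 82080 g.
n(NH4Cl) = 82080 / 53.492 = 1534.4 mol.
Step 1 gives a 1:1 ratio of NH4Cl to NH3, so n(NH3) = 1534.4 mol.
In step 2 the NH3:NH4NO3 ratio is 1:1, so n(NH4NO3) = 1534.4 mol.
Mass of NH4NO3 = 1534.4 × 80.052 = 122830 g = 122.8 kg.

122.8 kg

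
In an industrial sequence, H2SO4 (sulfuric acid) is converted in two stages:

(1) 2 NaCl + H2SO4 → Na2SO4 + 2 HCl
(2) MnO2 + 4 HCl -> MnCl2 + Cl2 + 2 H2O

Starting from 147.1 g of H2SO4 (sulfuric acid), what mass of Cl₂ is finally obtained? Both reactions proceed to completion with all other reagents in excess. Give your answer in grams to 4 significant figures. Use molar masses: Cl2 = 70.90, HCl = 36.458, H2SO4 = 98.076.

53.17 g

n(H2SO4) = 147.10 / 98.076 = 1.4999 mol.
Step 1 gives a 1:2 ratio of H2SO4 to HCl, so n(HCl) = 2.9997 mol.
In step 2 the HCl:Cl2 ratio is 4:1, so n(Cl2) = 0.74993 mol.
Mass of Cl2 = 0.74993 × 70.90 = 53.170 g.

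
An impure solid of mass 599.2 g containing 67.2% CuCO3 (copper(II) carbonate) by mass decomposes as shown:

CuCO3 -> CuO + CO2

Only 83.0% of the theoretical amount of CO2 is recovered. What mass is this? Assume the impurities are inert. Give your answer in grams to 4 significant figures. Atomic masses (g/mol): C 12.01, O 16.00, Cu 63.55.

119.0 g

Pure CuCO3 available = 599.2 g × 0.672 = 402.66 g.
M(CuCO3) = 63.55 + 12.01 + 3(16.00) = 123.56 g/mol.
M(CO2) = 12.01 + 2(16.00) = 44.01 g/mol.
n(CuCO3) = 402.66 g / 123.56 g/mol = 3.2588 mol.
From the equation the CuCO3:CO2 mole ratio is 1:1, so n(CO2) = 3.2588 × 1/1 = 3.2588 mol.
Mass of CO2 = 3.2588 mol × 44.01 g/mol = 143.42 g.
Actual mass collected = 143.42 g × 0.830 = 119.04 g.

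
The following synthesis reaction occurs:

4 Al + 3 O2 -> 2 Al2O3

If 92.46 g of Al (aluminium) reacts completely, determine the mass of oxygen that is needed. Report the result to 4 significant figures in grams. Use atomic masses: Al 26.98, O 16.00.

M(Al) = 26.98 g/mol.
M(O2) = 2(16.00) = 32.00 g/mol.
n(Al) = 92.460 g / 26.98 g/mol = 3.4270 mol.
From the equation the Al:O2 mole ratio is 4:3, so n(O2) = 3.4270 × 3/4 = 2.5702 mol.
Mass of O2 = 2.5702 mol × 32.00 g/mol = 82.248 g.

82.25 g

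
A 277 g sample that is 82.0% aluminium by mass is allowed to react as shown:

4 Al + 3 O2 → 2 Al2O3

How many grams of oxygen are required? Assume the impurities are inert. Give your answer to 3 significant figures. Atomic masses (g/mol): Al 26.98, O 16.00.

Mass of pure Al = 277 g × 0.820 = 227.1 g.
M(Al) = 26.98 g/mol.
M(O2) = 2(16.00) = 32.00 g/mol.
n(Al) = 227.1 g / 26.98 g/mol = 8.419 mol.
From the equation the Al:O2 mole ratio is 4:3, so n(O2) = 8.419 × 3/4 = 6.314 mol.
Mass of O2 = 6.314 mol × 32.00 g/mol = 202.1 g.

202 g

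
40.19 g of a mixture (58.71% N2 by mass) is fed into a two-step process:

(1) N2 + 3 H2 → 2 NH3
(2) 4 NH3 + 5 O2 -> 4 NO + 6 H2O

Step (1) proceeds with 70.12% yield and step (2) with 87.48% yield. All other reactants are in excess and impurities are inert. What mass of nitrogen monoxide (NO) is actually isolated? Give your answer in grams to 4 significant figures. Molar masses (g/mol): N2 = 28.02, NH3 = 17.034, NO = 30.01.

31.00 g

Pure N2 = 40.19 × 0.5871 = 23.596 g.
n(N2) = 23.596 / 28.02 = 0.84210 mol.
Step 1 (N2:NH3 = 1:2): theoretical n(NH3) = 1.6842 mol; at 70.12% yield, n(NH3) = 1.1810 mol.
Step 2 (NH3:NO = 4:4): theoretical n(NO) = 1.1810 mol, so theoretical mass = 1.1810 × 30.01 = 35.441 g.
At 87.48% yield, actual mass of NO = 35.441 × 0.8748 = 31.003 g.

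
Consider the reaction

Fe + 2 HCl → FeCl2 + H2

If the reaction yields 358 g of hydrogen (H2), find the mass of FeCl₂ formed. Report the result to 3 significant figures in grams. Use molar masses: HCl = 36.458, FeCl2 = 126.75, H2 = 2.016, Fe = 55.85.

22500 g

n(H2) = 358.0 g / 2.016 g/mol = 177.6 mol.
From the equation the H2:FeCl2 mole ratio is 1:1, so n(FeCl2) = 177.6 × 1/1 = 177.6 mol.
Mass of FeCl2 = 177.6 mol × 126.75 g/mol = 22510 g.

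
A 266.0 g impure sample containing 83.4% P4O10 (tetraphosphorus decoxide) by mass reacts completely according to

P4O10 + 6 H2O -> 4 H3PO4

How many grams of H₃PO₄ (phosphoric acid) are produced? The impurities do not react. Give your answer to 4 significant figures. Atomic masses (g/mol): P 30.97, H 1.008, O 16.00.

Mass of pure P4O10 = 266.0 g × 0.834 = 221.84 g.
M(P4O10) = 4(30.97) + 10(16.00) = 283.88 g/mol.
M(H3PO4) = 3(1.008) + 30.97 + 4(16.00) = 97.994 g/mol.
n(P4O10) = 221.84 g / 283.88 g/mol = 0.78147 mol.
From the equation the P4O10:H3PO4 mole ratio is 1:4, so n(H3PO4) = 0.78147 × 4/1 = 3.1259 mol.
Mass of H3PO4 = 3.1259 mol × 97.994 g/mol = 306.32 g.

306.3 g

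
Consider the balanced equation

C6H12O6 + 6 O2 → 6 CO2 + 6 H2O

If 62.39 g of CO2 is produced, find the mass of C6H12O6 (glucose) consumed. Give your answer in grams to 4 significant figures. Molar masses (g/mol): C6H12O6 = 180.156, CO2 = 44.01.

42.57 g

n(CO2) = 62.390 g / 44.01 g/mol = 1.4176 mol.
From the equation the CO2:C6H12O6 mole ratio is 6:1, so n(C6H12O6) = 1.4176 × 1/6 = 0.23627 mol.
Mass of C6H12O6 = 0.23627 mol × 180.156 g/mol = 42.566 g.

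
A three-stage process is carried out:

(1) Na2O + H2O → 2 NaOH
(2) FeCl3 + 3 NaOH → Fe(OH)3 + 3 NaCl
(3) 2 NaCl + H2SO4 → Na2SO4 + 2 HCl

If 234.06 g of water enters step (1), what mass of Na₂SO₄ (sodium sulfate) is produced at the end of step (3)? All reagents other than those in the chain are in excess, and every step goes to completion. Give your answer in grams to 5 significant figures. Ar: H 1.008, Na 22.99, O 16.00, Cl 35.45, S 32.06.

1845.4 g

M(H2O) = 2(1.008) + 16.00 = 18.016 g/mol.
M(Na2SO4) = 2(22.99) + 32.06 + 4(16.00) = 142.04 g/mol.
n(H2O) = 234.06 / 18.016 = 12.9918 mol.
Reaction (1): H2O→NaOH ratio 1:2 ⇒ n(NaOH) = 25.9836 mol.
Reaction (2): NaOH→NaCl ratio 3:3 ⇒ n(NaCl) = 25.9836 mol.
Reaction (3): NaCl→Na2SO4 ratio 2:1 ⇒ n(Na2SO4) = 12.9918 mol.
Mass of Na2SO4 = 12.9918 × 142.04 = 1845.35 g.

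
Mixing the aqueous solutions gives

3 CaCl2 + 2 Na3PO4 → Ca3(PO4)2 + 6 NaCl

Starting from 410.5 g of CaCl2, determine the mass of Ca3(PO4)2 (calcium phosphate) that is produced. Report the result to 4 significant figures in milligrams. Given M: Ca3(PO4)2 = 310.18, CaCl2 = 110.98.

n(CaCl2) = 410.50 g / 110.98 g/mol = 3.6989 mol.
From the equation the CaCl2:Ca3(PO4)2 mole ratio is 3:1, so n(Ca3(PO4)2) = 3.6989 × 1/3 = 1.2330 mol.
Mass of Ca3(PO4)2 = 1.2330 mol × 310.18 g/mol = 382.44 g.
Converting to mg: 382.44 g = 382400 mg.

382400 mg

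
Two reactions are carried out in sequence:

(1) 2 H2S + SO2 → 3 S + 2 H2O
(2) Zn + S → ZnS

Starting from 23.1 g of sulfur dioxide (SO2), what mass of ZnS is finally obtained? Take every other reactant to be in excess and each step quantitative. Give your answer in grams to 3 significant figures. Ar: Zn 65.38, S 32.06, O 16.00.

105 g

M(SO2) = 32.06 + 2(16.00) = 64.06 g/mol.
M(ZnS) = 65.38 + 32.06 = 97.44 g/mol.
n(SO2) = 23.10 / 64.06 = 0.3606 mol.
Step 1 gives a 1:3 ratio of SO2 to S, so n(S) = 1.082 mol.
In step 2 the S:ZnS ratio is 1:1, so n(ZnS) = 1.082 mol.
Mass of ZnS = 1.082 × 97.44 = 105.4 g.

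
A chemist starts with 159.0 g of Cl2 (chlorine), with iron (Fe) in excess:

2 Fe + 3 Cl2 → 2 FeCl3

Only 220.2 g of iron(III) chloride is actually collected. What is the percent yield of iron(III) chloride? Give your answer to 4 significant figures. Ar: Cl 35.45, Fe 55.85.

M(Cl2) = 2(35.45) = 70.90 g/mol.
M(FeCl3) = 55.85 + 3(35.45) = 162.20 g/mol.
n(Cl2) = 159.00 g / 70.90 g/mol = 2.2426 mol.
From the equation the Cl2:FeCl3 mole ratio is 3:2, so n(FeCl3) = 2.2426 × 2/3 = 1.4951 mol.
Mass of FeCl3 = 1.4951 mol × 162.20 g/mol = 242.50 g.
This is the theoretical yield. Percent yield = 220.2 g / 242.50 g × 100% = 90.804%.

90.80 %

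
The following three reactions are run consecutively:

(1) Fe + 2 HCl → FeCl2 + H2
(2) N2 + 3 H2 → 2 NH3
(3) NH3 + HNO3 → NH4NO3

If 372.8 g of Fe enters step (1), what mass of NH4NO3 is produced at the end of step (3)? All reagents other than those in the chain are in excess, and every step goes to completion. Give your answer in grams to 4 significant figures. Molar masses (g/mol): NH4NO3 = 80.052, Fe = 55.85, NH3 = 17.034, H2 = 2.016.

n(Fe) = 372.8 / 55.85 = 6.6750 mol.
Reaction (1): Fe→H2 ratio 1:1 ⇒ n(H2) = 6.6750 mol.
Reaction (2): H2→NH3 ratio 3:2 ⇒ n(NH3) = 4.4500 mol.
Reaction (3): NH3→NH4NO3 ratio 1:1 ⇒ n(NH4NO3) = 4.4500 mol.
Mass of NH4NO3 = 4.4500 × 80.052 = 356.23 g.

356.2 g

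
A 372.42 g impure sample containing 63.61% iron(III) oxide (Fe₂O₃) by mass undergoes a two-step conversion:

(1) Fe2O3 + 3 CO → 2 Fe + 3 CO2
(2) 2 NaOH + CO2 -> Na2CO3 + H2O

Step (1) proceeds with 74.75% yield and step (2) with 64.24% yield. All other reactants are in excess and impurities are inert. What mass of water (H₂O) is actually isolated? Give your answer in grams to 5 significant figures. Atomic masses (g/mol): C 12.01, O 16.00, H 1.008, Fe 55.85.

38.499 g

Pure Fe2O3 = 372.42 × 0.6361 = 236.896 g.
M(Fe2O3) = 2(55.85) + 3(16.00) = 159.70 g/mol.
M(H2O) = 2(1.008) + 16.00 = 18.016 g/mol.
n(Fe2O3) = 236.896 / 159.70 = 1.48338 mol.
Step 1 (Fe2O3:CO2 = 1:3): theoretical n(CO2) = 4.45015 mol; at 74.75% yield, n(CO2) = 3.32649 mol.
Step 2 (CO2:H2O = 1:1): theoretical n(H2O) = 3.32649 mol, so theoretical mass = 3.32649 × 18.016 = 59.9300 g.
At 64.24% yield, actual mass of H2O = 59.9300 × 0.6424 = 38.4990 g.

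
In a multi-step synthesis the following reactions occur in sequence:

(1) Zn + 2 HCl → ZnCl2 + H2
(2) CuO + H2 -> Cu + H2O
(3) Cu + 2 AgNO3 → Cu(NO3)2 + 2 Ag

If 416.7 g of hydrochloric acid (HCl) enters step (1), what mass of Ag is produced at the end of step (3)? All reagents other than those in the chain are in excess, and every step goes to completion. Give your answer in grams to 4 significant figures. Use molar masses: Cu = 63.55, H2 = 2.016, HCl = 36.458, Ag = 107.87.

n(HCl) = 416.7 / 36.458 = 11.430 mol.
Reaction (1): HCl→H2 ratio 2:1 ⇒ n(H2) = 5.7148 mol.
Reaction (2): H2→Cu ratio 1:1 ⇒ n(Cu) = 5.7148 mol.
Reaction (3): Cu→Ag ratio 1:2 ⇒ n(Ag) = 11.430 mol.
Mass of Ag = 11.430 × 107.87 = 1232.9 g.

1233 g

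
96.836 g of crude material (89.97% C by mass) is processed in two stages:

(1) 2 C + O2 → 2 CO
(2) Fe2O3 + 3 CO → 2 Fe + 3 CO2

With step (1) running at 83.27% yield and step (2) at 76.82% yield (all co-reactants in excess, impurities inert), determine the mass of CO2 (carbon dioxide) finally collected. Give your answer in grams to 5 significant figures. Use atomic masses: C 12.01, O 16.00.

Pure C = 96.836 × 0.8997 = 87.1233 g.
M(C) = 12.01 g/mol.
M(CO2) = 12.01 + 2(16.00) = 44.01 g/mol.
n(C) = 87.1233 / 12.01 = 7.25423 mol.
Step 1 (C:CO = 2:2): theoretical n(CO) = 7.25423 mol; at 83.27% yield, n(CO) = 6.04060 mol.
Step 2 (CO:CO2 = 3:3): theoretical n(CO2) = 6.04060 mol, so theoretical mass = 6.04060 × 44.01 = 265.847 g.
At 76.82% yield, actual mass of CO2 = 265.847 × 0.7682 = 204.224 g.

204.22 g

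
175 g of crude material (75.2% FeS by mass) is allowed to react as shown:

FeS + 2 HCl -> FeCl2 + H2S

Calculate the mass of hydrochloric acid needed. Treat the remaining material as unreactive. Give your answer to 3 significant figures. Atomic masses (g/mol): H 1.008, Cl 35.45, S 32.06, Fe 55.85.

109 g

Mass of pure FeS = 175 g × 0.752 = 131.6 g.
M(FeS) = 55.85 + 32.06 = 87.91 g/mol.
M(HCl) = 1.008 + 35.45 = 36.458 g/mol.
n(FeS) = 131.6 g / 87.91 g/mol = 1.497 mol.
From the equation the FeS:HCl mole ratio is 1:2, so n(HCl) = 1.497 × 2/1 = 2.994 mol.
Mass of HCl = 2.994 mol × 36.458 g/mol = 109.2 g.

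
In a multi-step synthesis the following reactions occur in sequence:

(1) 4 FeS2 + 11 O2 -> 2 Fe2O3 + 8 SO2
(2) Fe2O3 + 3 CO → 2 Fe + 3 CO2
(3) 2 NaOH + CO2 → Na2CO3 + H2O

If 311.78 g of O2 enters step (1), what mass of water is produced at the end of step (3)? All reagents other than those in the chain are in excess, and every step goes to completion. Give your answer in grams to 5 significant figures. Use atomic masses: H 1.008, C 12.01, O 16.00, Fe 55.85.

M(O2) = 2(16.00) = 32.00 g/mol.
M(H2O) = 2(1.008) + 16.00 = 18.016 g/mol.
n(O2) = 311.78 / 32.00 = 9.74312 mol.
Reaction (1): O2→Fe2O3 ratio 11:2 ⇒ n(Fe2O3) = 1.77148 mol.
Reaction (2): Fe2O3→CO2 ratio 1:3 ⇒ n(CO2) = 5.31443 mol.
Reaction (3): CO2→H2O ratio 1:1 ⇒ n(H2O) = 5.31443 mol.
Mass of H2O = 5.31443 × 18.016 = 95.7448 g.

95.745 g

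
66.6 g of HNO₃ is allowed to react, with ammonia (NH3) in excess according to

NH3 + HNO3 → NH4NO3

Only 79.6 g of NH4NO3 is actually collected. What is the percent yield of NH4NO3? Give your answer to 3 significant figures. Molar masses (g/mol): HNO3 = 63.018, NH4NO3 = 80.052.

94.1 %

n(HNO3) = 66.60 g / 63.018 g/mol = 1.057 mol.
From the equation the HNO3:NH4NO3 mole ratio is 1:1, so n(NH4NO3) = 1.057 × 1/1 = 1.057 mol.
Mass of NH4NO3 = 1.057 mol × 80.052 g/mol = 84.60 g.
This is the theoretical yield. Percent yield = 79.6 g / 84.60 g × 100% = 94.09%.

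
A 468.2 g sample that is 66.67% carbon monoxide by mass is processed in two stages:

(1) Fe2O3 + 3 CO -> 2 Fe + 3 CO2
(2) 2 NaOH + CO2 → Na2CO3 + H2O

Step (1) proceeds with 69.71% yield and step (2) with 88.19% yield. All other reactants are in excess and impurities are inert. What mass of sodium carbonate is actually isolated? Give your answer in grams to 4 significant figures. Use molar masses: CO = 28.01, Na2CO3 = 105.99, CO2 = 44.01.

Pure CO = 468.2 × 0.6667 = 312.15 g.
n(CO) = 312.15 / 28.01 = 11.144 mol.
Step 1 (CO:CO2 = 3:3): theoretical n(CO2) = 11.144 mol; at 69.71% yield, n(CO2) = 7.7686 mol.
Step 2 (CO2:Na2CO3 = 1:1): theoretical n(Na2CO3) = 7.7686 mol, so theoretical mass = 7.7686 × 105.99 = 823.40 g.
At 88.19% yield, actual mass of Na2CO3 = 823.40 × 0.8819 = 726.15 g.

726.2 g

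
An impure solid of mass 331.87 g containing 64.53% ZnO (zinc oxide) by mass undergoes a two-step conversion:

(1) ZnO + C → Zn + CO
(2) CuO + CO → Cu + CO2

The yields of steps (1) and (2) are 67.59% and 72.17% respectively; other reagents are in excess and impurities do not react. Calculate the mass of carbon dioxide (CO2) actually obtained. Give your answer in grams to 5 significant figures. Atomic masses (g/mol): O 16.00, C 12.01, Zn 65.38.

Pure ZnO = 331.87 × 0.6453 = 214.156 g.
M(ZnO) = 65.38 + 16.00 = 81.38 g/mol.
M(CO2) = 12.01 + 2(16.00) = 44.01 g/mol.
n(ZnO) = 214.156 / 81.38 = 2.63155 mol.
Step 1 (ZnO:CO = 1:1): theoretical n(CO) = 2.63155 mol; at 67.59% yield, n(CO) = 1.77867 mol.
Step 2 (CO:CO2 = 1:1): theoretical n(CO2) = 1.77867 mol, so theoretical mass = 1.77867 × 44.01 = 78.2791 g.
At 72.17% yield, actual mass of CO2 = 78.2791 × 0.7217 = 56.4940 g.

56.494 g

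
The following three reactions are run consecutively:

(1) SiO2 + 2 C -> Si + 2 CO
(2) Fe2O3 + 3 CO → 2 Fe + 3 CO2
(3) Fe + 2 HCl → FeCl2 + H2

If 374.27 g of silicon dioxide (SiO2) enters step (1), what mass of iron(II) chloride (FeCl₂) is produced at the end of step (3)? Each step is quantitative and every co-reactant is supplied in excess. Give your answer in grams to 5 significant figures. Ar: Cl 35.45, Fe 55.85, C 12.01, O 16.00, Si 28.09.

1052.6 g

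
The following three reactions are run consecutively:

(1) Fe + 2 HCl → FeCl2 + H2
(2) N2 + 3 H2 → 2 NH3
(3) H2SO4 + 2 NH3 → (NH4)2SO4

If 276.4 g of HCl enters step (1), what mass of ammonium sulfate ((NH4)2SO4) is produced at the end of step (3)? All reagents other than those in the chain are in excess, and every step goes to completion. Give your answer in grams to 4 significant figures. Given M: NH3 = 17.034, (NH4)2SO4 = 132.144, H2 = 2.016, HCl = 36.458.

167.0 g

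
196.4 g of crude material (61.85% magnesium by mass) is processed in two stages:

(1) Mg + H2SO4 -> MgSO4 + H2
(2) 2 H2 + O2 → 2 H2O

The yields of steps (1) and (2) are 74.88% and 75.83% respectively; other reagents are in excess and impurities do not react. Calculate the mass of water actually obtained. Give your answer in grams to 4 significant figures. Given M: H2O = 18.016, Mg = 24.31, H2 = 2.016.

51.12 g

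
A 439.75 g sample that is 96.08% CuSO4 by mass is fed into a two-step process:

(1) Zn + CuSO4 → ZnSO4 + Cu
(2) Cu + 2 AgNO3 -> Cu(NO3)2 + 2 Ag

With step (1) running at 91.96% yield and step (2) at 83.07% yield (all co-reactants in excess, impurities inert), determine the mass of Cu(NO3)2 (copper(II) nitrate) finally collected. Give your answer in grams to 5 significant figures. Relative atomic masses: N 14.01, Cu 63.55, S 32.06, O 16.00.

379.30 g

Pure CuSO4 = 439.75 × 0.9608 = 422.512 g.
M(CuSO4) = 63.55 + 32.06 + 4(16.00) = 159.61 g/mol.
M(Cu(NO3)2) = 63.55 + 2(14.01) + 6(16.00) = 187.57 g/mol.
n(CuSO4) = 422.512 / 159.61 = 2.64715 mol.
Step 1 (CuSO4:Cu = 1:1): theoretical n(Cu) = 2.64715 mol; at 91.96% yield, n(Cu) = 2.43432 mol.
Step 2 (Cu:Cu(NO3)2 = 1:1): theoretical n(Cu(NO3)2) = 2.43432 mol, so theoretical mass = 2.43432 × 187.57 = 456.605 g.
At 83.07% yield, actual mass of Cu(NO3)2 = 456.605 × 0.8307 = 379.302 g.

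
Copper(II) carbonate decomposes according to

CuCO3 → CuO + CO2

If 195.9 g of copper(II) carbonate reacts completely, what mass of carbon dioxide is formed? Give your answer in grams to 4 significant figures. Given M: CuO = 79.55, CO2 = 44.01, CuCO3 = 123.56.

69.78 g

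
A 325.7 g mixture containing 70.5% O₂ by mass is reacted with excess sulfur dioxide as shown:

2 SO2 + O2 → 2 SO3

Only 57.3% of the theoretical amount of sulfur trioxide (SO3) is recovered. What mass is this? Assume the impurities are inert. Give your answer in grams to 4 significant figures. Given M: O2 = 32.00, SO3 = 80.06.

Pure O2 available = 325.7 g × 0.705 = 229.62 g.
n(O2) = 229.62 g / 32.00 g/mol = 7.1756 mol.
From the equation the O2:SO3 mole ratio is 1:2, so n(SO3) = 7.1756 × 2/1 = 14.351 mol.
Mass of SO3 = 14.351 mol × 80.06 g/mol = 1149.0 g.
Actual mass collected = 1149.0 g × 0.573 = 658.35 g.

658.4 g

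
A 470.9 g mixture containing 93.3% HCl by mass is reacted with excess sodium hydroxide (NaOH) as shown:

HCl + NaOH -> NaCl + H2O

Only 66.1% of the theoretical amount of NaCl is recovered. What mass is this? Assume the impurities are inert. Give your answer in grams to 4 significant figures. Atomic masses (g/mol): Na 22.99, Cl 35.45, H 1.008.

465.5 g

Pure HCl available = 470.9 g × 0.933 = 439.35 g.
M(HCl) = 1.008 + 35.45 = 36.458 g/mol.
M(NaCl) = 22.99 + 35.45 = 58.44 g/mol.
n(HCl) = 439.35 g / 36.458 g/mol = 12.051 mol.
From the equation the HCl:NaCl mole ratio is 1:1, so n(NaCl) = 12.051 × 1/1 = 12.051 mol.
Mass of NaCl = 12.051 mol × 58.44 g/mol = 704.25 g.
Actual mass collected = 704.25 g × 0.661 = 465.51 g.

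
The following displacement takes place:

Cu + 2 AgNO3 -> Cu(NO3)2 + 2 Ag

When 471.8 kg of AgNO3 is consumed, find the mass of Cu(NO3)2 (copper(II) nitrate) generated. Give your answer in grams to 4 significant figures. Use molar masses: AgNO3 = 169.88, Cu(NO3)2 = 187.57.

260500 g

Convert: 471.8 kg = 471800 g.
n(AgNO3) = 471800 g / 169.88 g/mol = 2777.3 mol.
From the equation the AgNO3:Cu(NO3)2 mole ratio is 2:1, so n(Cu(NO3)2) = 2777.3 × 1/2 = 1388.6 mol.
Mass of Cu(NO3)2 = 1388.6 mol × 187.57 g/mol = 260460 g.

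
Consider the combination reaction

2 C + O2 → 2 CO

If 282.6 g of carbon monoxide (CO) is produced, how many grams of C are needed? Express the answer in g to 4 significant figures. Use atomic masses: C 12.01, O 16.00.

M(CO) = 12.01 + 16.00 = 28.01 g/mol.
M(C) = 12.01 g/mol.
n(CO) = 282.60 g / 28.01 g/mol = 10.089 mol.
From the equation the CO:C mole ratio is 2:2, so n(C) = 10.089 × 2/2 = 10.089 mol.
Mass of C = 10.089 mol × 12.01 g/mol = 121.17 g.

121.2 g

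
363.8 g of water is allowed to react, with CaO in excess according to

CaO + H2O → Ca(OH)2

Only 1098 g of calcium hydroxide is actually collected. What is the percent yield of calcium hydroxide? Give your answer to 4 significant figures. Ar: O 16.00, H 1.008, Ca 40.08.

73.38 %

M(H2O) = 2(1.008) + 16.00 = 18.016 g/mol.
M(Ca(OH)2) = 40.08 + 2(16.00) + 2(1.008) = 74.096 g/mol.
n(H2O) = 363.80 g / 18.016 g/mol = 20.193 mol.
From the equation the H2O:Ca(OH)2 mole ratio is 1:1, so n(Ca(OH)2) = 20.193 × 1/1 = 20.193 mol.
Mass of Ca(OH)2 = 20.193 mol × 74.096 g/mol = 1496.2 g.
This is the theoretical yield. Percent yield = 1098 g / 1496.2 g × 100% = 73.384%.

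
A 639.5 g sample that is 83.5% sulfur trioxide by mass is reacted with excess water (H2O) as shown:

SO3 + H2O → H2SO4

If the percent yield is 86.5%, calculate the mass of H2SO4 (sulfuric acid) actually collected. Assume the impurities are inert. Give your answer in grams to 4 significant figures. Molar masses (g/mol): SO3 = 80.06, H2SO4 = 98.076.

Pure SO3 available = 639.5 g × 0.835 = 533.98 g.
n(SO3) = 533.98 g / 80.06 g/mol = 6.6698 mol.
From the equation the SO3:H2SO4 mole ratio is 1:1, so n(H2SO4) = 6.6698 × 1/1 = 6.6698 mol.
Mass of H2SO4 = 6.6698 mol × 98.076 g/mol = 654.15 g.
Actual mass collected = 654.15 g × 0.865 = 565.84 g.

565.8 g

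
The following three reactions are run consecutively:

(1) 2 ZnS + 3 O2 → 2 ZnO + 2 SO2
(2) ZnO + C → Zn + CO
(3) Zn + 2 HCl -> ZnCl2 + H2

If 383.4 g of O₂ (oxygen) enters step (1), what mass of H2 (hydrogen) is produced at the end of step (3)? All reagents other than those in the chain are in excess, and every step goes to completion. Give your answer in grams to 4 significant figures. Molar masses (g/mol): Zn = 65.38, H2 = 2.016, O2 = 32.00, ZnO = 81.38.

n(O2) = 383.4 / 32.00 = 11.981 mol.
Reaction (1): O2→ZnO ratio 3:2 ⇒ n(ZnO) = 7.9875 mol.
Reaction (2): ZnO→Zn ratio 1:1 ⇒ n(Zn) = 7.9875 mol.
Reaction (3): Zn→H2 ratio 1:1 ⇒ n(H2) = 7.9875 mol.
Mass of H2 = 7.9875 × 2.016 = 16.103 g.

16.10 g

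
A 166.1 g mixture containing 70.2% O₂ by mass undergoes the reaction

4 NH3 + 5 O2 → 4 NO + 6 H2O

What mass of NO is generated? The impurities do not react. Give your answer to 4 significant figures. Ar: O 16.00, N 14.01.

Mass of pure O2 = 166.1 g × 0.702 = 116.60 g.
M(O2) = 2(16.00) = 32.00 g/mol.
M(NO) = 14.01 + 16.00 = 30.01 g/mol.
n(O2) = 116.60 g / 32.00 g/mol = 3.6438 mol.
From the equation the O2:NO mole ratio is 5:4, so n(NO) = 3.6438 × 4/5 = 2.9151 mol.
Mass of NO = 2.9151 mol × 30.01 g/mol = 87.481 g.

87.48 g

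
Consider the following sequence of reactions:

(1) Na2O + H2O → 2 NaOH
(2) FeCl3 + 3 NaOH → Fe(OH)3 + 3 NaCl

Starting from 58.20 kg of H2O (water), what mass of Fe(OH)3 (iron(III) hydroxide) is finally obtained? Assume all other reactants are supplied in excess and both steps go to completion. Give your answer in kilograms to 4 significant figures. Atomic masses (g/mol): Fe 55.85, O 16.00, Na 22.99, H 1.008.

M(H2O) = 2(1.008) + 16.00 = 18.016 g/mol.
M(Fe(OH)3) = 55.85 + 3(16.00) + 3(1.008) = 106.874 g/mol.
58.20 kg = 58200 g.
n(H2O) = 58200 / 18.016 = 3230.5 mol.
Step 1 gives a 1:2 ratio of H2O to NaOH, so n(NaOH) = 6460.9 mol.
In step 2 the NaOH:Fe(OH)3 ratio is 3:1, so n(Fe(OH)3) = 2153.6 mol.
Mass of Fe(OH)3 = 2153.6 × 106.874 = 230170 g = 230.2 kg.

230.2 kg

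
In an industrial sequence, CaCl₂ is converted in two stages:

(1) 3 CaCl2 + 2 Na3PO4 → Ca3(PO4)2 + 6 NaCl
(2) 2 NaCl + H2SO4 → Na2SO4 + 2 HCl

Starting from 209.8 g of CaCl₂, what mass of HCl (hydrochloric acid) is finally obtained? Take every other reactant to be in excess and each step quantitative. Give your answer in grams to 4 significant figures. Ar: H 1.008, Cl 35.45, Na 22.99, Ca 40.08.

M(CaCl2) = 40.08 + 2(35.45) = 110.98 g/mol.
M(HCl) = 1.008 + 35.45 = 36.458 g/mol.
n(CaCl2) = 209.80 / 110.98 = 1.8904 mol.
Step 1 gives a 3:6 ratio of CaCl2 to NaCl, so n(NaCl) = 3.7809 mol.
In step 2 the NaCl:HCl ratio is 2:2, so n(HCl) = 3.7809 mol.
Mass of HCl = 3.7809 × 36.458 = 137.84 g.

137.8 g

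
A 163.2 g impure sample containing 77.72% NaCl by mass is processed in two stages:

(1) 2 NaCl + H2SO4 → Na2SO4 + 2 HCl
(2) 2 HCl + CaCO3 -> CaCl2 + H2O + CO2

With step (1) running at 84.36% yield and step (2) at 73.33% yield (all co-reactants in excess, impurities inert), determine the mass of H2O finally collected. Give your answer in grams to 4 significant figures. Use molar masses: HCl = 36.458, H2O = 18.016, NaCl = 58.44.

Pure NaCl = 163.2 × 0.7772 = 126.84 g.
n(NaCl) = 126.84 / 58.44 = 2.1704 mol.
Step 1 (NaCl:HCl = 2:2): theoretical n(HCl) = 2.1704 mol; at 84.36% yield, n(HCl) = 1.8310 mol.
Step 2 (HCl:H2O = 2:1): theoretical n(H2O) = 0.91548 mol, so theoretical mass = 0.91548 × 18.016 = 16.493 g.
At 73.33% yield, actual mass of H2O = 16.493 × 0.7333 = 12.095 g.

12.09 g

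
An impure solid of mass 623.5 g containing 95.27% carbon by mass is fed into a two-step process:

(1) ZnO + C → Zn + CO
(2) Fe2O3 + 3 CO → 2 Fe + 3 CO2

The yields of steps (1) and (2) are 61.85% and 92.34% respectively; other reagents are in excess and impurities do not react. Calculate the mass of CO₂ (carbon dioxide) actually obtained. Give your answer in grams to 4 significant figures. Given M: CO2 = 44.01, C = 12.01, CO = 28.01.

Pure C = 623.5 × 0.9527 = 594.01 g.
n(C) = 594.01 / 12.01 = 49.459 mol.
Step 1 (C:CO = 1:1): theoretical n(CO) = 49.459 mol; at 61.85% yield, n(CO) = 30.591 mol.
Step 2 (CO:CO2 = 3:3): theoretical n(CO2) = 30.591 mol, so theoretical mass = 30.591 × 44.01 = 1346.3 g.
At 92.34% yield, actual mass of CO2 = 1346.3 × 0.9234 = 1243.2 g.

1243 g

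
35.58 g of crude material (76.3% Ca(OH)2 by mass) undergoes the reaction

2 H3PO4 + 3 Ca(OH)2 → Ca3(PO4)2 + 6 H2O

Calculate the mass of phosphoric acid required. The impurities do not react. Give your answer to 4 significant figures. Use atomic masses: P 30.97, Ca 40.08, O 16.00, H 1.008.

Mass of pure Ca(OH)2 = 35.58 g × 0.763 = 27.148 g.
M(Ca(OH)2) = 40.08 + 2(16.00) + 2(1.008) = 74.096 g/mol.
M(H3PO4) = 3(1.008) + 30.97 + 4(16.00) = 97.994 g/mol.
n(Ca(OH)2) = 27.148 g / 74.096 g/mol = 0.36638 mol.
From the equation the Ca(OH)2:H3PO4 mole ratio is 3:2, so n(H3PO4) = 0.36638 × 2/3 = 0.24426 mol.
Mass of H3PO4 = 0.24426 mol × 97.994 g/mol = 23.936 g.

23.94 g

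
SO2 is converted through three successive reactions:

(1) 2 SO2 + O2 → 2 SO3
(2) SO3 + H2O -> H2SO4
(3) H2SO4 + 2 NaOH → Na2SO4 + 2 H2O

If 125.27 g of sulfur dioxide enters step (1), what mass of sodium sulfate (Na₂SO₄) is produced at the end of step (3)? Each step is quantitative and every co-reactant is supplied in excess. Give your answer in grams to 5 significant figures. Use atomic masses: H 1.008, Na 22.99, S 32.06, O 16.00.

M(SO2) = 32.06 + 2(16.00) = 64.06 g/mol.
M(Na2SO4) = 2(22.99) + 32.06 + 4(16.00) = 142.04 g/mol.
n(SO2) = 125.27 / 64.06 = 1.95551 mol.
Reaction (1): SO2→SO3 ratio 2:2 ⇒ n(SO3) = 1.95551 mol.
Reaction (2): SO3→H2SO4 ratio 1:1 ⇒ n(H2SO4) = 1.95551 mol.
Reaction (3): H2SO4→Na2SO4 ratio 1:1 ⇒ n(Na2SO4) = 1.95551 mol.
Mass of Na2SO4 = 1.95551 × 142.04 = 277.761 g.

277.76 g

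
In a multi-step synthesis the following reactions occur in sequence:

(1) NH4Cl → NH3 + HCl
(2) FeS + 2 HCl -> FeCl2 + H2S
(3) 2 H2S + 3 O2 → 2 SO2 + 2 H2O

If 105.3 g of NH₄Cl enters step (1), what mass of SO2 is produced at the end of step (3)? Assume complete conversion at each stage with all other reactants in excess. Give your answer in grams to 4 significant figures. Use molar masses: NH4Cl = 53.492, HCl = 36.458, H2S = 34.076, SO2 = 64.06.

63.05 g

n(NH4Cl) = 105.3 / 53.492 = 1.9685 mol.
Reaction (1): NH4Cl→HCl ratio 1:1 ⇒ n(HCl) = 1.9685 mol.
Reaction (2): HCl→H2S ratio 2:1 ⇒ n(H2S) = 0.98426 mol.
Reaction (3): H2S→SO2 ratio 2:2 ⇒ n(SO2) = 0.98426 mol.
Mass of SO2 = 0.98426 × 64.06 = 63.052 g.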